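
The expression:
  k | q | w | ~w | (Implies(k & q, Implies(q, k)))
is always true.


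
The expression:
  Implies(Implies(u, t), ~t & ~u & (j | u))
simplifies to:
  ~t & (j | u)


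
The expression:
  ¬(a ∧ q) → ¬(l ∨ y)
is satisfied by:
  {a: True, q: True, l: False, y: False}
  {a: True, q: False, l: False, y: False}
  {q: True, a: False, l: False, y: False}
  {a: False, q: False, l: False, y: False}
  {a: True, y: True, q: True, l: False}
  {a: True, l: True, q: True, y: False}
  {a: True, y: True, l: True, q: True}


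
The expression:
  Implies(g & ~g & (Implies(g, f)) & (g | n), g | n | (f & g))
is always true.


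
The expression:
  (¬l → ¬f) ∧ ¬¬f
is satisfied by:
  {f: True, l: True}


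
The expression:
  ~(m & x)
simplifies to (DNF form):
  ~m | ~x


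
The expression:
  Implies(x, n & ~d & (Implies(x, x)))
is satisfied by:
  {n: True, d: False, x: False}
  {d: False, x: False, n: False}
  {n: True, d: True, x: False}
  {d: True, n: False, x: False}
  {x: True, n: True, d: False}


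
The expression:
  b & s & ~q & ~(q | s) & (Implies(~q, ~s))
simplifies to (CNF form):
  False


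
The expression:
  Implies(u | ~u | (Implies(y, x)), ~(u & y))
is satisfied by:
  {u: False, y: False}
  {y: True, u: False}
  {u: True, y: False}


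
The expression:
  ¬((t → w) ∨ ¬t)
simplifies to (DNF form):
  t ∧ ¬w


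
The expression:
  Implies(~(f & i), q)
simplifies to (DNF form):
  q | (f & i)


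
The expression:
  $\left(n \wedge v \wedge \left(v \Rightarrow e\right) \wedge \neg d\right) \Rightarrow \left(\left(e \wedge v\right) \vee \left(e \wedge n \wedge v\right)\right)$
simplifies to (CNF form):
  $\text{True}$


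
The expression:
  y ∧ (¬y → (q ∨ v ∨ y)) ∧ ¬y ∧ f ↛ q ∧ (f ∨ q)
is never true.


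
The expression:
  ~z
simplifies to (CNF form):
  ~z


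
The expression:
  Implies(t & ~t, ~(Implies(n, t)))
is always true.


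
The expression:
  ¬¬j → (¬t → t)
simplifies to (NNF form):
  t ∨ ¬j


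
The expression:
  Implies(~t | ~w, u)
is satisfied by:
  {t: True, u: True, w: True}
  {t: True, u: True, w: False}
  {u: True, w: True, t: False}
  {u: True, w: False, t: False}
  {t: True, w: True, u: False}


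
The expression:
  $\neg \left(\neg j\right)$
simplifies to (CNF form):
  $j$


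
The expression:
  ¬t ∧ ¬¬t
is never true.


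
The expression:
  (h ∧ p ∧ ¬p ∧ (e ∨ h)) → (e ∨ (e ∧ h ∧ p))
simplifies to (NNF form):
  True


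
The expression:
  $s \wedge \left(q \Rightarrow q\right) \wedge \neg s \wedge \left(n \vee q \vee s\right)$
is never true.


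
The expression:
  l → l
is always true.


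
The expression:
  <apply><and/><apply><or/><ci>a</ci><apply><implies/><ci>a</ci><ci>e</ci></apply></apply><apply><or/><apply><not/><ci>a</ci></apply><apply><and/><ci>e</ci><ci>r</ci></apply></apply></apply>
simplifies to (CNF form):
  <apply><and/><apply><or/><ci>e</ci><apply><not/><ci>a</ci></apply></apply><apply><or/><ci>r</ci><apply><not/><ci>a</ci></apply></apply></apply>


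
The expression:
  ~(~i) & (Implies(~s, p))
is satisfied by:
  {i: True, p: True, s: True}
  {i: True, p: True, s: False}
  {i: True, s: True, p: False}


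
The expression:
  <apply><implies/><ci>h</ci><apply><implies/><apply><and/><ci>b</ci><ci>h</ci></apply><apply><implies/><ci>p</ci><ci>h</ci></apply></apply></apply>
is always true.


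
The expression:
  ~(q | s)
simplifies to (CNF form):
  ~q & ~s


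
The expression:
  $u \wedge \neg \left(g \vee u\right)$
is never true.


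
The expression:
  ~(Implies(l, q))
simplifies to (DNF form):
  l & ~q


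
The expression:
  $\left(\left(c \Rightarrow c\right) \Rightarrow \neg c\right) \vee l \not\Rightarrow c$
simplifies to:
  $\neg c$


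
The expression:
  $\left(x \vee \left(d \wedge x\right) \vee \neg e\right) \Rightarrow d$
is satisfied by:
  {d: True, e: True, x: False}
  {d: True, x: False, e: False}
  {d: True, e: True, x: True}
  {d: True, x: True, e: False}
  {e: True, x: False, d: False}


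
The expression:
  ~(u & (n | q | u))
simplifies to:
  ~u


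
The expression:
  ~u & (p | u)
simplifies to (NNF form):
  p & ~u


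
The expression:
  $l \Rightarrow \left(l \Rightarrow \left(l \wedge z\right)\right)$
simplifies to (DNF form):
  $z \vee \neg l$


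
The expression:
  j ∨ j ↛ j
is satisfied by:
  {j: True}


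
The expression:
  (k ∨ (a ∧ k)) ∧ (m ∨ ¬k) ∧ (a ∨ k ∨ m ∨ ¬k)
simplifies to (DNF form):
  k ∧ m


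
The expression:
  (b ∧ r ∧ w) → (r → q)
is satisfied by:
  {q: True, w: False, b: False, r: False}
  {r: False, w: False, q: False, b: False}
  {r: True, q: True, w: False, b: False}
  {r: True, w: False, q: False, b: False}
  {b: True, q: True, r: False, w: False}
  {b: True, r: False, w: False, q: False}
  {b: True, r: True, q: True, w: False}
  {b: True, r: True, w: False, q: False}
  {q: True, w: True, b: False, r: False}
  {w: True, b: False, q: False, r: False}
  {r: True, w: True, q: True, b: False}
  {r: True, w: True, b: False, q: False}
  {q: True, w: True, b: True, r: False}
  {w: True, b: True, r: False, q: False}
  {r: True, w: True, b: True, q: True}


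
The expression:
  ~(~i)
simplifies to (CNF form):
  i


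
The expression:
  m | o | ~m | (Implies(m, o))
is always true.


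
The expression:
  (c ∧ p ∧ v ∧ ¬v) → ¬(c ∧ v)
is always true.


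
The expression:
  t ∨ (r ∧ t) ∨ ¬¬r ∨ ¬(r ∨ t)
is always true.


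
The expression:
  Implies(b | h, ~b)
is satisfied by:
  {b: False}


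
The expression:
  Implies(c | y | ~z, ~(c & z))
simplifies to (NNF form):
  ~c | ~z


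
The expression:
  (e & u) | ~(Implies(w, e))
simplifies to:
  (e & u) | (w & ~e)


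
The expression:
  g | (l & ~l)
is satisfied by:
  {g: True}


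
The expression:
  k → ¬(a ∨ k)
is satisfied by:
  {k: False}


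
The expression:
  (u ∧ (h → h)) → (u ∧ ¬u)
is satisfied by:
  {u: False}


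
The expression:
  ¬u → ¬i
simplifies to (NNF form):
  u ∨ ¬i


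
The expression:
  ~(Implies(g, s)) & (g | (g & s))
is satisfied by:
  {g: True, s: False}


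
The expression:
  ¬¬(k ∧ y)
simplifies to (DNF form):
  k ∧ y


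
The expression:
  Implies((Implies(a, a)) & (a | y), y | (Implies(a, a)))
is always true.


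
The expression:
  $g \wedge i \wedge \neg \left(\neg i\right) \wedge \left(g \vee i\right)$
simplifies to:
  $g \wedge i$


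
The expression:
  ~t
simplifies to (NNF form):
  ~t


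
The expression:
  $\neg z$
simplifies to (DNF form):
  $\neg z$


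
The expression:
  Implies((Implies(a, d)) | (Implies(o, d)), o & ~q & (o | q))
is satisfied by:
  {o: True, a: True, d: False, q: False}
  {o: True, d: False, q: False, a: False}
  {o: True, a: True, d: True, q: False}
  {o: True, d: True, q: False, a: False}
  {o: True, q: True, a: True, d: False}


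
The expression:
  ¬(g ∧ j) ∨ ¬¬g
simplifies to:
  True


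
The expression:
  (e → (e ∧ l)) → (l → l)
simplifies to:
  True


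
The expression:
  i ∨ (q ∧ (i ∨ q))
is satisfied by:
  {i: True, q: True}
  {i: True, q: False}
  {q: True, i: False}


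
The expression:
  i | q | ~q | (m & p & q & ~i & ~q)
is always true.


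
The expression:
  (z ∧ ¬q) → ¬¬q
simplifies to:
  q ∨ ¬z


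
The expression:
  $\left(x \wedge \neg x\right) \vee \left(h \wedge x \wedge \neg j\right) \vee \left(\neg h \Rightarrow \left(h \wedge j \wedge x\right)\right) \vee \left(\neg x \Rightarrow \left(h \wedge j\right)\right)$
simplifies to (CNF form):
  $h \vee x$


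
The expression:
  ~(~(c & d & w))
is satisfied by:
  {c: True, w: True, d: True}


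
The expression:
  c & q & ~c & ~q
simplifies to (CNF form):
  False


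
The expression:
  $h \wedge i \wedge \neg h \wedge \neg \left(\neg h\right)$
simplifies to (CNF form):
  $\text{False}$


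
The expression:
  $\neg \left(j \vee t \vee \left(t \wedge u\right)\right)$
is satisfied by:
  {t: False, j: False}


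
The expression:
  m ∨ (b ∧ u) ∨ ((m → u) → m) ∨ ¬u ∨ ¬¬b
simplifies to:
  b ∨ m ∨ ¬u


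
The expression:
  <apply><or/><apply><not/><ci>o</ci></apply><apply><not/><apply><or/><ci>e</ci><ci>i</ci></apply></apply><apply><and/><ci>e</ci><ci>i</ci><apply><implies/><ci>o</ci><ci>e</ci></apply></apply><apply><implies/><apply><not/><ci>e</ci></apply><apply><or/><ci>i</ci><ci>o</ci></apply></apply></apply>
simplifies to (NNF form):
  <true/>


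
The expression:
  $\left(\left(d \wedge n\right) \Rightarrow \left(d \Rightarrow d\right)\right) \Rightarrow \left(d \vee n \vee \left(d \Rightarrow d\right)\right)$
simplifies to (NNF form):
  $\text{True}$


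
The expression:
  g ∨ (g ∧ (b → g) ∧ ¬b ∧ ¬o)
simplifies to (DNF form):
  g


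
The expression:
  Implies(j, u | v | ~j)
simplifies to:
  u | v | ~j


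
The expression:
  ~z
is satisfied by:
  {z: False}


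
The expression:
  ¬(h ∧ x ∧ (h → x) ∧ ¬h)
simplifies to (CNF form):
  True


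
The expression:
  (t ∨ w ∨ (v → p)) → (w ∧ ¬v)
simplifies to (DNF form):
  (w ∧ ¬v) ∨ (w ∧ ¬w) ∨ (v ∧ w ∧ ¬v) ∨ (v ∧ w ∧ ¬w) ∨ (w ∧ ¬p ∧ ¬v) ∨ (w ∧ ¬p ∧ ¬w) ∨ (w ∧ ¬t ∧ ¬v) ∨ (w ∧ ¬t ∧ ¬w) ∨ (v ∧ w ∧ ¬p ∧ ¬v) ∨ (v ∧ w ∧ ¬p ∧ ¬w) ∨ (v ∧ w ∧ ¬t ∧ ¬v) ∨ (v ∧ w ∧ ¬t ∧ ¬w) ∨ (v ∧ ¬p ∧ ¬t ∧ ¬v) ∨ (v ∧ ¬p ∧ ¬t ∧ ¬w) ∨ (w ∧ ¬p ∧ ¬t ∧ ¬v) ∨ (w ∧ ¬p ∧ ¬t ∧ ¬w)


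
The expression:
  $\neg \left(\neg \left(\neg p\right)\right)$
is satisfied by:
  {p: False}


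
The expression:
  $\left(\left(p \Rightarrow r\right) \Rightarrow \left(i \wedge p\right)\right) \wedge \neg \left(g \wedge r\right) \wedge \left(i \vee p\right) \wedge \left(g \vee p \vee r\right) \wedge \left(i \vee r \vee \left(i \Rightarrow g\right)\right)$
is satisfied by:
  {i: True, p: True, g: False, r: False}
  {p: True, i: False, g: False, r: False}
  {i: True, g: True, p: True, r: False}
  {g: True, p: True, i: False, r: False}
  {r: True, i: True, p: True, g: False}


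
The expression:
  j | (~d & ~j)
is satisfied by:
  {j: True, d: False}
  {d: False, j: False}
  {d: True, j: True}


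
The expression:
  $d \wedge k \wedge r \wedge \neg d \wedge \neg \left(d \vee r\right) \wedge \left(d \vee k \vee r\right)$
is never true.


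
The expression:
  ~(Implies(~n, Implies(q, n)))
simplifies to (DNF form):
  q & ~n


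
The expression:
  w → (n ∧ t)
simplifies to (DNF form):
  (n ∧ t) ∨ ¬w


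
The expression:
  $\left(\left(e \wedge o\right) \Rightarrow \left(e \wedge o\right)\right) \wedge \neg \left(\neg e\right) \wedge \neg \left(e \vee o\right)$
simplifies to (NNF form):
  $\text{False}$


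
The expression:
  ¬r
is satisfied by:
  {r: False}


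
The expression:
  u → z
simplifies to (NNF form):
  z ∨ ¬u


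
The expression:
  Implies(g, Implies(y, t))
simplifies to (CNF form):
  t | ~g | ~y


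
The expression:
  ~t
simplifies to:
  ~t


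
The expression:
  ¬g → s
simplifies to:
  g ∨ s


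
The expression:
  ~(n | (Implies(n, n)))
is never true.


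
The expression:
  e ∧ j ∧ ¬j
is never true.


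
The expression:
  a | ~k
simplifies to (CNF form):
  a | ~k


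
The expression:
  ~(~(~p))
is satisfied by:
  {p: False}


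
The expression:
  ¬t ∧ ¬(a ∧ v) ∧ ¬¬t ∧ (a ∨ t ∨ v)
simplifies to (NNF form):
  False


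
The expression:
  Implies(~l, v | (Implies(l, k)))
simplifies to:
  True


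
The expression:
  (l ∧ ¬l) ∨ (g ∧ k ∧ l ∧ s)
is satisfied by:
  {k: True, s: True, g: True, l: True}


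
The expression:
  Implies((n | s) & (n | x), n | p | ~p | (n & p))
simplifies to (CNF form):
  True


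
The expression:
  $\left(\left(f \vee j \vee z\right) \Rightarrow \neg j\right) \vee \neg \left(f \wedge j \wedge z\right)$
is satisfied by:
  {z: False, j: False, f: False}
  {f: True, z: False, j: False}
  {j: True, z: False, f: False}
  {f: True, j: True, z: False}
  {z: True, f: False, j: False}
  {f: True, z: True, j: False}
  {j: True, z: True, f: False}


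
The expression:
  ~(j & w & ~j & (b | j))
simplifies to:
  True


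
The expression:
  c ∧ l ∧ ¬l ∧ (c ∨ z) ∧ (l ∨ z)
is never true.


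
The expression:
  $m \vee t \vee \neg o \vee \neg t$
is always true.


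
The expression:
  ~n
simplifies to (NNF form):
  ~n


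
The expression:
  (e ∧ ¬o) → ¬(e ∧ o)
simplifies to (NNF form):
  True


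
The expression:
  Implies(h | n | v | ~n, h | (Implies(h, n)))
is always true.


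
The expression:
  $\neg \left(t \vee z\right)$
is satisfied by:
  {z: False, t: False}


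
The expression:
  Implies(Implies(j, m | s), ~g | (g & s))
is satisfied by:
  {s: True, j: True, g: False, m: False}
  {s: True, j: False, g: False, m: False}
  {m: True, s: True, j: True, g: False}
  {m: True, s: True, j: False, g: False}
  {j: True, m: False, g: False, s: False}
  {j: False, m: False, g: False, s: False}
  {m: True, j: True, g: False, s: False}
  {m: True, j: False, g: False, s: False}
  {s: True, g: True, j: True, m: False}
  {s: True, g: True, j: False, m: False}
  {m: True, s: True, g: True, j: True}
  {m: True, s: True, g: True, j: False}
  {g: True, j: True, m: False, s: False}


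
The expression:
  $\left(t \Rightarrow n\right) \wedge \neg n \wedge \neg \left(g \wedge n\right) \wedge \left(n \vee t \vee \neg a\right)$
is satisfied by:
  {n: False, t: False, a: False}


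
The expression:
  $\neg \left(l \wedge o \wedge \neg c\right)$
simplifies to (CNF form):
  $c \vee \neg l \vee \neg o$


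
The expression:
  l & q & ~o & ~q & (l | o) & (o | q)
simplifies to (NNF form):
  False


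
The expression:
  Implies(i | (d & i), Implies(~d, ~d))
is always true.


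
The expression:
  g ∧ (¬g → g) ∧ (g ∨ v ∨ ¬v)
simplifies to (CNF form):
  g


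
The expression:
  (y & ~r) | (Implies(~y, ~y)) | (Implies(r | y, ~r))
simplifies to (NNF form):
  True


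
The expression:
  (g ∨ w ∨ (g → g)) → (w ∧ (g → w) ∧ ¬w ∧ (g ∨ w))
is never true.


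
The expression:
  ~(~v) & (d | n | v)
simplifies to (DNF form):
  v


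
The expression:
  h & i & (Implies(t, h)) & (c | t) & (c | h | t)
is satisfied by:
  {h: True, i: True, t: True, c: True}
  {h: True, i: True, t: True, c: False}
  {h: True, i: True, c: True, t: False}


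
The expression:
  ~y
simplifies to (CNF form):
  ~y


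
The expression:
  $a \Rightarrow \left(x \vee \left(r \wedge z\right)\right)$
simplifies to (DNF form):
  $x \vee \left(r \wedge z\right) \vee \neg a$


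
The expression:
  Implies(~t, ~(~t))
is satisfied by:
  {t: True}


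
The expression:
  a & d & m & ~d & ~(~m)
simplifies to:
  False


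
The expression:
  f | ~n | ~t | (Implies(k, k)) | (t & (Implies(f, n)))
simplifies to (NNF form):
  True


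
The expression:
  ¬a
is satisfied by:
  {a: False}


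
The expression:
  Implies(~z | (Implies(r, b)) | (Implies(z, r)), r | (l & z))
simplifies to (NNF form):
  r | (l & z)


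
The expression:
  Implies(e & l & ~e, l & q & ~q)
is always true.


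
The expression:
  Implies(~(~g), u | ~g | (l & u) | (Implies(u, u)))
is always true.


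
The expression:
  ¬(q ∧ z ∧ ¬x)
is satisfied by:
  {x: True, q: False, z: False}
  {q: False, z: False, x: False}
  {x: True, z: True, q: False}
  {z: True, q: False, x: False}
  {x: True, q: True, z: False}
  {q: True, x: False, z: False}
  {x: True, z: True, q: True}


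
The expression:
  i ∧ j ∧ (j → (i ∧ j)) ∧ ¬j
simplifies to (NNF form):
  False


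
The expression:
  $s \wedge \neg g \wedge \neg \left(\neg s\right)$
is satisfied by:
  {s: True, g: False}


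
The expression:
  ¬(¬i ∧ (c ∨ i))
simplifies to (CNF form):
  i ∨ ¬c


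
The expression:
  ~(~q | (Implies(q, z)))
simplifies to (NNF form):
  q & ~z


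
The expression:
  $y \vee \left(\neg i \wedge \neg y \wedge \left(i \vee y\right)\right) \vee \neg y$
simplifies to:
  $\text{True}$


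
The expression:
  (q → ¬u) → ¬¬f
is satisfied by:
  {u: True, f: True, q: True}
  {u: True, f: True, q: False}
  {f: True, q: True, u: False}
  {f: True, q: False, u: False}
  {u: True, q: True, f: False}


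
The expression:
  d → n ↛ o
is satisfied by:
  {n: True, d: False, o: False}
  {n: False, d: False, o: False}
  {o: True, n: True, d: False}
  {o: True, n: False, d: False}
  {d: True, n: True, o: False}


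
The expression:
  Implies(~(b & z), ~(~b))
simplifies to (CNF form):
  b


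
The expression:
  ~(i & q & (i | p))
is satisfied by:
  {q: False, i: False}
  {i: True, q: False}
  {q: True, i: False}


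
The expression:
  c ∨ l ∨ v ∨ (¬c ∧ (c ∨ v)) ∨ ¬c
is always true.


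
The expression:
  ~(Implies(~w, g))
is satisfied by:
  {g: False, w: False}


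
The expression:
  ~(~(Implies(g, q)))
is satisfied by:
  {q: True, g: False}
  {g: False, q: False}
  {g: True, q: True}


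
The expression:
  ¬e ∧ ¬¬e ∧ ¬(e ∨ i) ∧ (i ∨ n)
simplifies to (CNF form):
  False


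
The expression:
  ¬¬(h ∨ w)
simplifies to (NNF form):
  h ∨ w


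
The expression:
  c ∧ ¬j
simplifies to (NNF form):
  c ∧ ¬j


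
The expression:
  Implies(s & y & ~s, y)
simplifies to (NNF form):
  True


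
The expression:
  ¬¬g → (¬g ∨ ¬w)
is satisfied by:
  {w: False, g: False}
  {g: True, w: False}
  {w: True, g: False}


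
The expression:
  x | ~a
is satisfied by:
  {x: True, a: False}
  {a: False, x: False}
  {a: True, x: True}


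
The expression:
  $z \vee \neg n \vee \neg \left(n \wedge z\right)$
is always true.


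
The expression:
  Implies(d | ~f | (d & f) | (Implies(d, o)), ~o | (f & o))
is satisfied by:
  {f: True, o: False}
  {o: False, f: False}
  {o: True, f: True}


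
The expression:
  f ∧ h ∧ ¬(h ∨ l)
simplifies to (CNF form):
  False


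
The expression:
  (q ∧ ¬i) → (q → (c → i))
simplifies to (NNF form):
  i ∨ ¬c ∨ ¬q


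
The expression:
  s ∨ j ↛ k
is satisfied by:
  {s: True, j: True, k: False}
  {s: True, j: False, k: False}
  {s: True, k: True, j: True}
  {s: True, k: True, j: False}
  {j: True, k: False, s: False}


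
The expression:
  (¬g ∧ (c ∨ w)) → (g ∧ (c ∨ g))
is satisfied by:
  {g: True, c: False, w: False}
  {g: True, w: True, c: False}
  {g: True, c: True, w: False}
  {g: True, w: True, c: True}
  {w: False, c: False, g: False}


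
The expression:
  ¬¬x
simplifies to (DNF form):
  x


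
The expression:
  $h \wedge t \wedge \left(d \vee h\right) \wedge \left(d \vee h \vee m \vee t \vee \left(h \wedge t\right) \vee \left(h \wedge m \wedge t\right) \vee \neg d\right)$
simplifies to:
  $h \wedge t$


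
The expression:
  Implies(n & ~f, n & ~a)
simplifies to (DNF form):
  f | ~a | ~n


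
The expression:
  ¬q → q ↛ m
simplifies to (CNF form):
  q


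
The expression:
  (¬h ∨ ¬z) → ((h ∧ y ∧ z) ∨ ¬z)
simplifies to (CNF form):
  h ∨ ¬z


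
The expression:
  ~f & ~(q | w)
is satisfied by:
  {q: False, w: False, f: False}


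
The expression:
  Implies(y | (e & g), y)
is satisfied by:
  {y: True, g: False, e: False}
  {g: False, e: False, y: False}
  {y: True, e: True, g: False}
  {e: True, g: False, y: False}
  {y: True, g: True, e: False}
  {g: True, y: False, e: False}
  {y: True, e: True, g: True}


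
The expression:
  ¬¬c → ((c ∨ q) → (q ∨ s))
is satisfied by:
  {s: True, q: True, c: False}
  {s: True, c: False, q: False}
  {q: True, c: False, s: False}
  {q: False, c: False, s: False}
  {s: True, q: True, c: True}
  {s: True, c: True, q: False}
  {q: True, c: True, s: False}


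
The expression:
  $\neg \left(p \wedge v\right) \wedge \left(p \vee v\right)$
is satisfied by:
  {v: True, p: False}
  {p: True, v: False}


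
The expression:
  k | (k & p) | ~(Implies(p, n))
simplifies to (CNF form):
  (k | p) & (k | ~n)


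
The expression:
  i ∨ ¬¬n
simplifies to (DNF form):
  i ∨ n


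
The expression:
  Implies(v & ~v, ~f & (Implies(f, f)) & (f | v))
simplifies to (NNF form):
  True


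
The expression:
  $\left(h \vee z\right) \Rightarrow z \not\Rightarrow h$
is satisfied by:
  {h: False}


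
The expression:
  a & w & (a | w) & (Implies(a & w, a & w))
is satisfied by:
  {a: True, w: True}


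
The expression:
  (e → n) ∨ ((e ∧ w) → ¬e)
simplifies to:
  n ∨ ¬e ∨ ¬w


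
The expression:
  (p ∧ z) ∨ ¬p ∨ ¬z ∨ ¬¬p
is always true.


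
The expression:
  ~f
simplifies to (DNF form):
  ~f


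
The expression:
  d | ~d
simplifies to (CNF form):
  True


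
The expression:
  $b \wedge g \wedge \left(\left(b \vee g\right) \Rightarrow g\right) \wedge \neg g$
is never true.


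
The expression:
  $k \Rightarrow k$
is always true.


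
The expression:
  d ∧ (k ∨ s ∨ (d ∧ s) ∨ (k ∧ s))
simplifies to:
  d ∧ (k ∨ s)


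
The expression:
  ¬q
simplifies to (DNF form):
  ¬q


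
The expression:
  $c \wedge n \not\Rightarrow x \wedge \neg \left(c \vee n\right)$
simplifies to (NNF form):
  $\text{False}$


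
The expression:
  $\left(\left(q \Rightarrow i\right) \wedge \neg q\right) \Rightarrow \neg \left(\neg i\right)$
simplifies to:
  $i \vee q$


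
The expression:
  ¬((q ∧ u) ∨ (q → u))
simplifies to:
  q ∧ ¬u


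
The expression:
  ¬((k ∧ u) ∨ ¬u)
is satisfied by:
  {u: True, k: False}


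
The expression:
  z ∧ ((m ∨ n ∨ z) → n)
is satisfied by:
  {z: True, n: True}


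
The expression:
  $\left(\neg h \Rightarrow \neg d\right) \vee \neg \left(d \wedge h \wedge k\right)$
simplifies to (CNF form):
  $\text{True}$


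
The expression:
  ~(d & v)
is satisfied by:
  {v: False, d: False}
  {d: True, v: False}
  {v: True, d: False}


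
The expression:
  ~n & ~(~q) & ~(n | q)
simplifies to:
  False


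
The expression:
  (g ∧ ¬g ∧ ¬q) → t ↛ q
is always true.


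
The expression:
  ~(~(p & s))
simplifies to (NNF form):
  p & s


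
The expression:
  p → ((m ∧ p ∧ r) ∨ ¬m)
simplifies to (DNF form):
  r ∨ ¬m ∨ ¬p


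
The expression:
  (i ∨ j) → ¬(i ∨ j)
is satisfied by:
  {i: False, j: False}


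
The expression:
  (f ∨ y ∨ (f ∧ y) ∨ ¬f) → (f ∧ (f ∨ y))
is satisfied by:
  {f: True}


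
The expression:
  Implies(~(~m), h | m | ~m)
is always true.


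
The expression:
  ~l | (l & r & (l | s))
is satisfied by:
  {r: True, l: False}
  {l: False, r: False}
  {l: True, r: True}


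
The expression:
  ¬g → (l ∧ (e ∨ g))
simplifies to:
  g ∨ (e ∧ l)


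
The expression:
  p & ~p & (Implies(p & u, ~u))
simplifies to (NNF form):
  False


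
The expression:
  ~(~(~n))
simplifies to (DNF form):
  ~n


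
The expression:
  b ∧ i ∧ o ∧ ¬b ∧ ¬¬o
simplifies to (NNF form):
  False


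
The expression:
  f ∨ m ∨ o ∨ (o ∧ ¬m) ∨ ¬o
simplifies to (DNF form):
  True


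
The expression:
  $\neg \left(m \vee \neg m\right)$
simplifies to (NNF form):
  $\text{False}$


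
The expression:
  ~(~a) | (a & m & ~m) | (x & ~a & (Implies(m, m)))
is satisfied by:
  {a: True, x: True}
  {a: True, x: False}
  {x: True, a: False}


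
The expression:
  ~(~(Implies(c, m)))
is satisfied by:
  {m: True, c: False}
  {c: False, m: False}
  {c: True, m: True}


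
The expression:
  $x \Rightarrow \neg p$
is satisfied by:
  {p: False, x: False}
  {x: True, p: False}
  {p: True, x: False}


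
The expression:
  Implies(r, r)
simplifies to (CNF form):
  True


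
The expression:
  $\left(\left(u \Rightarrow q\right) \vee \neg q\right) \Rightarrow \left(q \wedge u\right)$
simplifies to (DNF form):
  $q \wedge u$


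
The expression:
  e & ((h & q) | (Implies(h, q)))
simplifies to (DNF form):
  (e & q) | (e & ~h)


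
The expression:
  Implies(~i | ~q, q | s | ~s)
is always true.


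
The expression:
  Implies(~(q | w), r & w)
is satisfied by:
  {q: True, w: True}
  {q: True, w: False}
  {w: True, q: False}


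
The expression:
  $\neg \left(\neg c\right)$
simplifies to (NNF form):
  $c$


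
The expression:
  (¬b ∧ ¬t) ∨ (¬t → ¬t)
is always true.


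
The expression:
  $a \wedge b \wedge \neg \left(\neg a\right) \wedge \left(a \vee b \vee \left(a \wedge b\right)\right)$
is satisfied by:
  {a: True, b: True}


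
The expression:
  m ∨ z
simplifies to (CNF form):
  m ∨ z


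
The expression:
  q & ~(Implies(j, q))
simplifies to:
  False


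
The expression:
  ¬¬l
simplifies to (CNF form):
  l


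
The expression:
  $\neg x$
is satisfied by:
  {x: False}


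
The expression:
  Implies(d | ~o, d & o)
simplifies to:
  o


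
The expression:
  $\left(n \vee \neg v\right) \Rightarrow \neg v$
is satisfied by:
  {v: False, n: False}
  {n: True, v: False}
  {v: True, n: False}


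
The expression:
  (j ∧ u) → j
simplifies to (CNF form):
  True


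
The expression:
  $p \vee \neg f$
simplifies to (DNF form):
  $p \vee \neg f$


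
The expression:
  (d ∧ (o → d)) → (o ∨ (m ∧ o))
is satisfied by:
  {o: True, d: False}
  {d: False, o: False}
  {d: True, o: True}


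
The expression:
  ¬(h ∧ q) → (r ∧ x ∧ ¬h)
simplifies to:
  (h ∨ r) ∧ (h ∨ x) ∧ (q ∨ ¬h)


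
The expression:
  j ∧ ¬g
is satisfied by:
  {j: True, g: False}


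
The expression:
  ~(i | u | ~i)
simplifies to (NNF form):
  False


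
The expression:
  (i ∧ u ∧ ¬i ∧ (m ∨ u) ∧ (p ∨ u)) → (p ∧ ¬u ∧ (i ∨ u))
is always true.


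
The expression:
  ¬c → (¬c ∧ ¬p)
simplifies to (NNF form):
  c ∨ ¬p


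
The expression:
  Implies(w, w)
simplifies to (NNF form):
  True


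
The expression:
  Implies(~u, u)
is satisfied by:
  {u: True}


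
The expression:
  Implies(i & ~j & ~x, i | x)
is always true.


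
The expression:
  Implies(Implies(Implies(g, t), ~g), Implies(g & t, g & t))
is always true.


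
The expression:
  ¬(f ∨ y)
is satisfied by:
  {y: False, f: False}


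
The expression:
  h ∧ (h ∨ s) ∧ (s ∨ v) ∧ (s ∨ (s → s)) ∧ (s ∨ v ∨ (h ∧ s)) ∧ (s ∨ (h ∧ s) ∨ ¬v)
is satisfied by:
  {h: True, s: True}


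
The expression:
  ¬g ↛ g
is always true.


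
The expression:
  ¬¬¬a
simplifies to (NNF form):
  ¬a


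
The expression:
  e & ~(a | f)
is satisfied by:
  {e: True, f: False, a: False}


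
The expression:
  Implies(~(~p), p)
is always true.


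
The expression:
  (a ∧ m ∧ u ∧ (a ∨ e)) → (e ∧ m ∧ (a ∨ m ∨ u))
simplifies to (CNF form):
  e ∨ ¬a ∨ ¬m ∨ ¬u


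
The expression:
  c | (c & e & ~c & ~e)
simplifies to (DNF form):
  c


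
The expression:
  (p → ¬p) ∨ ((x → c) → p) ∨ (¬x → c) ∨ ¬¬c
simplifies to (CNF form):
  True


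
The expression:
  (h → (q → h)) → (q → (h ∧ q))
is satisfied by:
  {h: True, q: False}
  {q: False, h: False}
  {q: True, h: True}


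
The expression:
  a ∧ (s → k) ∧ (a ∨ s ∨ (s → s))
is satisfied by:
  {a: True, k: True, s: False}
  {a: True, s: False, k: False}
  {a: True, k: True, s: True}


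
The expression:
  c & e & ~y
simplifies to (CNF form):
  c & e & ~y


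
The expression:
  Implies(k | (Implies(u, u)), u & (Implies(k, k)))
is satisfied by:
  {u: True}


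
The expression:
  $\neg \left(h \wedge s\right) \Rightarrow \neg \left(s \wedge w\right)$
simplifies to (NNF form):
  $h \vee \neg s \vee \neg w$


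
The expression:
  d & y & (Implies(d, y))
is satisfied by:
  {d: True, y: True}


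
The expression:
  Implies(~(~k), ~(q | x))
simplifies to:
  ~k | (~q & ~x)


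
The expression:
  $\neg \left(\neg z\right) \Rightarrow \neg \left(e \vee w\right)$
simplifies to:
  $\left(\neg e \wedge \neg w\right) \vee \neg z$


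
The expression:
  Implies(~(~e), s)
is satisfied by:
  {s: True, e: False}
  {e: False, s: False}
  {e: True, s: True}


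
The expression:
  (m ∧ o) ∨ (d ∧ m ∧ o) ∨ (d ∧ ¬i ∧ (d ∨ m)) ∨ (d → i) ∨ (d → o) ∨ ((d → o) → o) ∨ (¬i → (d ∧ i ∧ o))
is always true.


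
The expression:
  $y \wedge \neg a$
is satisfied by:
  {y: True, a: False}


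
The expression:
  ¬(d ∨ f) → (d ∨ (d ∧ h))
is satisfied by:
  {d: True, f: True}
  {d: True, f: False}
  {f: True, d: False}


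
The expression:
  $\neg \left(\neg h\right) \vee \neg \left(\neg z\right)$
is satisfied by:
  {z: True, h: True}
  {z: True, h: False}
  {h: True, z: False}


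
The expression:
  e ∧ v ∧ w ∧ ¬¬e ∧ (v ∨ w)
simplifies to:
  e ∧ v ∧ w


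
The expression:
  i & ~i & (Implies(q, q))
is never true.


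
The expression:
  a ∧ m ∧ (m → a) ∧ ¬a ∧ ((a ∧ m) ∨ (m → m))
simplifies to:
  False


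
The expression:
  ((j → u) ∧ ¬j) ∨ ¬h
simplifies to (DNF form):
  ¬h ∨ ¬j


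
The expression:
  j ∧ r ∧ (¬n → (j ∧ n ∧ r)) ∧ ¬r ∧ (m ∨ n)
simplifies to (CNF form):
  False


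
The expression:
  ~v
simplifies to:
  ~v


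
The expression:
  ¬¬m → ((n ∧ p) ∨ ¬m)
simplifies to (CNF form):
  (n ∨ ¬m) ∧ (p ∨ ¬m)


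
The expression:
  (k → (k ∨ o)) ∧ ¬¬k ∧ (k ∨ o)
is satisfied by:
  {k: True}


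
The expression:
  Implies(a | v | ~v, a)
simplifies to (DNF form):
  a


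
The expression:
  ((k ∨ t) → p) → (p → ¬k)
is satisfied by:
  {p: False, k: False}
  {k: True, p: False}
  {p: True, k: False}


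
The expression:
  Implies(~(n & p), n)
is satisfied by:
  {n: True}


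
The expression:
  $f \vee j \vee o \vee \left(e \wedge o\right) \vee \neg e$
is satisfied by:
  {f: True, o: True, j: True, e: False}
  {f: True, o: True, j: False, e: False}
  {f: True, j: True, e: False, o: False}
  {f: True, j: False, e: False, o: False}
  {o: True, j: True, e: False, f: False}
  {o: True, j: False, e: False, f: False}
  {j: True, o: False, e: False, f: False}
  {j: False, o: False, e: False, f: False}
  {f: True, o: True, e: True, j: True}
  {f: True, o: True, e: True, j: False}
  {f: True, e: True, j: True, o: False}
  {f: True, e: True, j: False, o: False}
  {e: True, o: True, j: True, f: False}
  {e: True, o: True, j: False, f: False}
  {e: True, j: True, o: False, f: False}


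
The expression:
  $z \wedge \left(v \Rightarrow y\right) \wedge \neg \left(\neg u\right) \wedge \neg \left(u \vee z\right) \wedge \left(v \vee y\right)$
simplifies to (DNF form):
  $\text{False}$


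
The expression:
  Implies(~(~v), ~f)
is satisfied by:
  {v: False, f: False}
  {f: True, v: False}
  {v: True, f: False}


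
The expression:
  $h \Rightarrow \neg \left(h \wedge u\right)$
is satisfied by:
  {h: False, u: False}
  {u: True, h: False}
  {h: True, u: False}


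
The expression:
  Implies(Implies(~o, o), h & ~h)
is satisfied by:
  {o: False}


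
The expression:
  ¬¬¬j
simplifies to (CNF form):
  ¬j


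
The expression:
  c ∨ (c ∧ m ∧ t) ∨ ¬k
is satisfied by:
  {c: True, k: False}
  {k: False, c: False}
  {k: True, c: True}


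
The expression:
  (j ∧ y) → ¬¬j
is always true.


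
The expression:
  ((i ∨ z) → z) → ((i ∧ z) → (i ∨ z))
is always true.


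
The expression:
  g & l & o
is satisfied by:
  {g: True, o: True, l: True}


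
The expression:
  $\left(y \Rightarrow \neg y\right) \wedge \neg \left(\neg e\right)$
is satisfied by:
  {e: True, y: False}


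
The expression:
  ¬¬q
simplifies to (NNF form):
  q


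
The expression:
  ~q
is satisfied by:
  {q: False}


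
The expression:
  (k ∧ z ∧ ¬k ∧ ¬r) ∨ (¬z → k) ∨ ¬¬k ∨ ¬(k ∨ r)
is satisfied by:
  {k: True, z: True, r: False}
  {k: True, z: False, r: False}
  {z: True, k: False, r: False}
  {k: False, z: False, r: False}
  {r: True, k: True, z: True}
  {r: True, k: True, z: False}
  {r: True, z: True, k: False}


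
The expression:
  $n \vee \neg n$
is always true.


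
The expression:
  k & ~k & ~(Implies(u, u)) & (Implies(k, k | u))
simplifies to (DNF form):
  False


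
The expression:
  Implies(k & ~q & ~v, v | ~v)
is always true.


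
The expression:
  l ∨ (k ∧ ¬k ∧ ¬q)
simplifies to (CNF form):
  l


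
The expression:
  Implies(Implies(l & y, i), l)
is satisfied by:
  {l: True}


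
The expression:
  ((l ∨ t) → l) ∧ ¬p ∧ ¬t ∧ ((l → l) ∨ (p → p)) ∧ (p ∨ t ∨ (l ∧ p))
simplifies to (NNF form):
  False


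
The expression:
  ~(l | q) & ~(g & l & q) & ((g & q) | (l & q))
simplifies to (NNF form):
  False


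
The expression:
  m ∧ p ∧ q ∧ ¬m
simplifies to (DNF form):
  False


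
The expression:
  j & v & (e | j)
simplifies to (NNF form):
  j & v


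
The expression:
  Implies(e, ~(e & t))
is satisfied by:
  {e: False, t: False}
  {t: True, e: False}
  {e: True, t: False}


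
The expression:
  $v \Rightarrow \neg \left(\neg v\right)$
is always true.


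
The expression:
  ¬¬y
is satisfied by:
  {y: True}


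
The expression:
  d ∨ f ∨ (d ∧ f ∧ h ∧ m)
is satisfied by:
  {d: True, f: True}
  {d: True, f: False}
  {f: True, d: False}


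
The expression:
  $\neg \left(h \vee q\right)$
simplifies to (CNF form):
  $\neg h \wedge \neg q$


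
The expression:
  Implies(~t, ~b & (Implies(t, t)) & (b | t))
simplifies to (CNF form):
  t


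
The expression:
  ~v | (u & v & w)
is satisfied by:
  {u: True, w: True, v: False}
  {u: True, w: False, v: False}
  {w: True, u: False, v: False}
  {u: False, w: False, v: False}
  {u: True, v: True, w: True}


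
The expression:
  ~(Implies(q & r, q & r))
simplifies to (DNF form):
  False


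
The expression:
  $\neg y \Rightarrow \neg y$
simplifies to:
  $\text{True}$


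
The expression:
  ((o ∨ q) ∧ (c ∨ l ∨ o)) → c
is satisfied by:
  {c: True, q: False, l: False, o: False}
  {c: True, l: True, q: False, o: False}
  {c: True, q: True, l: False, o: False}
  {c: True, l: True, q: True, o: False}
  {c: True, o: True, q: False, l: False}
  {c: True, o: True, l: True, q: False}
  {c: True, o: True, q: True, l: False}
  {c: True, o: True, l: True, q: True}
  {o: False, q: False, l: False, c: False}
  {l: True, o: False, q: False, c: False}
  {q: True, o: False, l: False, c: False}


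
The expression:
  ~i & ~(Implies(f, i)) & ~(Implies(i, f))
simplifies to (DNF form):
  False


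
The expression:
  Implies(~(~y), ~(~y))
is always true.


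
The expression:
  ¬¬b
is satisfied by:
  {b: True}


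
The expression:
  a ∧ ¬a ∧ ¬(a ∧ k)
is never true.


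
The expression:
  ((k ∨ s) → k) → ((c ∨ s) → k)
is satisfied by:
  {s: True, k: True, c: False}
  {s: True, c: False, k: False}
  {k: True, c: False, s: False}
  {k: False, c: False, s: False}
  {s: True, k: True, c: True}
  {s: True, c: True, k: False}
  {k: True, c: True, s: False}


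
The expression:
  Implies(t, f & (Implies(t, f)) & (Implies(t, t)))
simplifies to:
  f | ~t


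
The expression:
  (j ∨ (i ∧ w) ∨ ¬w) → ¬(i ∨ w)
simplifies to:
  ¬i ∧ (¬j ∨ ¬w)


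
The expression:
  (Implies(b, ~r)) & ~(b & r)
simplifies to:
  ~b | ~r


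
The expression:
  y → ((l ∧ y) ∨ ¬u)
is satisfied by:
  {l: True, u: False, y: False}
  {u: False, y: False, l: False}
  {y: True, l: True, u: False}
  {y: True, u: False, l: False}
  {l: True, u: True, y: False}
  {u: True, l: False, y: False}
  {y: True, u: True, l: True}


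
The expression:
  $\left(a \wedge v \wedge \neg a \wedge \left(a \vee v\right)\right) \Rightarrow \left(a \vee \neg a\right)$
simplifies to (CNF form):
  $\text{True}$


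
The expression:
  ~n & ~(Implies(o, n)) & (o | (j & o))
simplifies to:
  o & ~n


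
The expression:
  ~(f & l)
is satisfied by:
  {l: False, f: False}
  {f: True, l: False}
  {l: True, f: False}


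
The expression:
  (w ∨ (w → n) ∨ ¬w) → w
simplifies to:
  w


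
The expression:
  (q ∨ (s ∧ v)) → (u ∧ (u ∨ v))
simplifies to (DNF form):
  u ∨ (¬q ∧ ¬s) ∨ (¬q ∧ ¬v)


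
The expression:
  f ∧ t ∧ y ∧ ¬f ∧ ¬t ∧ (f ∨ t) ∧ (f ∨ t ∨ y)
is never true.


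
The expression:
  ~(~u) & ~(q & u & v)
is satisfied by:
  {u: True, v: False, q: False}
  {u: True, q: True, v: False}
  {u: True, v: True, q: False}


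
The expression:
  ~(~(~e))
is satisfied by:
  {e: False}


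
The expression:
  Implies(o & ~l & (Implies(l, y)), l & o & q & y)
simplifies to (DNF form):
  l | ~o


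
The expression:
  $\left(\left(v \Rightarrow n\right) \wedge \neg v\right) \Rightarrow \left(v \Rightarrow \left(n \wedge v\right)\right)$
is always true.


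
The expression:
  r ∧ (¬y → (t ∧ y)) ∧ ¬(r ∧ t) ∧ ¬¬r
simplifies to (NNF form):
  r ∧ y ∧ ¬t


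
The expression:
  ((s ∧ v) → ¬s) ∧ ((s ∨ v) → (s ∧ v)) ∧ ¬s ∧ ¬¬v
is never true.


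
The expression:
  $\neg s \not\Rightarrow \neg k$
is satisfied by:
  {k: True, s: False}


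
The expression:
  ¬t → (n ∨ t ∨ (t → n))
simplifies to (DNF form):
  True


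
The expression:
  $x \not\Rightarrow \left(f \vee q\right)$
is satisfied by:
  {x: True, q: False, f: False}


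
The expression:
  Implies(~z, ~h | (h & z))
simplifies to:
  z | ~h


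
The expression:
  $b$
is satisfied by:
  {b: True}


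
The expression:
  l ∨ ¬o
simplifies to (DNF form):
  l ∨ ¬o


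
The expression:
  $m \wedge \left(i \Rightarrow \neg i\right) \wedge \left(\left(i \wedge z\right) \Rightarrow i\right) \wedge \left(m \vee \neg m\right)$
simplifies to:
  $m \wedge \neg i$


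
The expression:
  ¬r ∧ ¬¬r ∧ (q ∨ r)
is never true.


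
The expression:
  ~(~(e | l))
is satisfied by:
  {l: True, e: True}
  {l: True, e: False}
  {e: True, l: False}


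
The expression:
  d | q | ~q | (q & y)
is always true.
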